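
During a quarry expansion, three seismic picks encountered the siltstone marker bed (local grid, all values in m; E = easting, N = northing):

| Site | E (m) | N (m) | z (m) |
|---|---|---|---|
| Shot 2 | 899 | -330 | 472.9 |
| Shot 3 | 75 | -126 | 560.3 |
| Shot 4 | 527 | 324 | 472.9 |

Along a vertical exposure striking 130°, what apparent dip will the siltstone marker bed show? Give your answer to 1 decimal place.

2.8°

Two edge vectors: Shot 2→Shot 3 = (-824, 204, 87.4), Shot 2→Shot 4 = (-372, 654, 0).
Normal n = (Shot 2→Shot 3) × (Shot 2→Shot 4) = (-57159.6, -32512.8, -463008).
So ∂z/∂E = −n_x/n_z = −0.12345 and ∂z/∂N = −n_y/n_z = −0.07022.
Unit vector along 130° is (sin 130°, cos 130°) = (0.7660, -0.6428).
Slope in that direction = a·(0.7660) + b·(-0.6428) = −0.04943.
Apparent dip = arctan|0.04943| = 2.8° (true dip is 8.1°, so apparent ≤ true as expected).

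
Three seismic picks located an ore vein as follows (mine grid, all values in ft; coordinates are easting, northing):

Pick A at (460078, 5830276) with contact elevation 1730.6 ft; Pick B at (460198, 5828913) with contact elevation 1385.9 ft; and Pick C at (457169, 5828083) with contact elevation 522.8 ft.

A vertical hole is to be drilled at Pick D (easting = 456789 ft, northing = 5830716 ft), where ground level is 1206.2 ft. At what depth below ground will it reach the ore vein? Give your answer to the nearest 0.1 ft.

Two edge vectors: Pick A→Pick B = (120, -1363, -344.7), Pick A→Pick C = (-2909, -2193, -1207.8).
Normal n = (Pick A→Pick B) × (Pick A→Pick C) = (890304.3, 1147668.3, -4228127).
So ∂z/∂easting = −n_x/n_z = 0.210567067 and ∂z/∂northing = −n_y/n_z = 0.271436572.
Intercept c from Pick A: 1730.6 − 96877.27 − 1582550.13 = −1677696.81.
At (456789, 5830716): z_contact = 96184.72 + 1582669.56 − 1677696.81 = 1157.48 ft.
Depth below ground = 1206.2 − 1157.48 = 48.7 ft.

48.7 ft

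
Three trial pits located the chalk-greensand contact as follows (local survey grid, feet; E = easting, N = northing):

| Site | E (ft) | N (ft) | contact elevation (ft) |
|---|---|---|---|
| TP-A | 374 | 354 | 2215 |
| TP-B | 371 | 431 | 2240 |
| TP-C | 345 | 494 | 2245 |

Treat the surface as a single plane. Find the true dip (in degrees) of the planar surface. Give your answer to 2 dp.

Two edge vectors: TP-A→TP-B = (-3, 77, 25), TP-A→TP-C = (-29, 140, 30).
Normal n = (TP-A→TP-B) × (TP-A→TP-C) = (-1190, -635, 1813).
So ∂z/∂E = −n_x/n_z = 0.65637 and ∂z/∂N = −n_y/n_z = 0.35025.
Gradient magnitude |∇z| = √(a² + b²) = √(0.43082 + 0.12267) = 0.74397.
True dip = arctan(0.74397) = 36.65°, dipping toward WSW (azimuth ≈ 242°).

36.65°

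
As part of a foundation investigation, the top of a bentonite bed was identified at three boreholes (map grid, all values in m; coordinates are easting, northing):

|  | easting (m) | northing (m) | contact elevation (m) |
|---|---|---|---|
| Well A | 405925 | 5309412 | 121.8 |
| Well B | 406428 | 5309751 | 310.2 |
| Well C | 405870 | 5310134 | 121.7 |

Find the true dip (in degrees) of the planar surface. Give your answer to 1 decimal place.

19.7°

Two edge vectors: Well A→Well B = (503, 339, 188.4), Well A→Well C = (-55, 722, -0.1).
Normal n = (Well A→Well B) × (Well A→Well C) = (-136058.7, -10311.7, 381811).
So ∂z/∂easting = −n_x/n_z = 0.35635 and ∂z/∂northing = −n_y/n_z = 0.02701.
Gradient magnitude |∇z| = √(a² + b²) = √(0.12699 + 0.00073) = 0.35737.
True dip = arctan(0.35737) = 19.7°, dipping toward W (azimuth ≈ 266°).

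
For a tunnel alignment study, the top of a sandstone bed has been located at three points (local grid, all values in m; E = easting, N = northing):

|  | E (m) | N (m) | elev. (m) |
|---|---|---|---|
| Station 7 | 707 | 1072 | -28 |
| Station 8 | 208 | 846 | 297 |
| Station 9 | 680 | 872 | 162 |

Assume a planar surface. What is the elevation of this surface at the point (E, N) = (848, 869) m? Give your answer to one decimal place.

125.2 m

Let the plane be z = a·E + b·N + c.
Station 8−Station 7: −499a − 226b = 325;  Station 9−Station 7: −27a − 200b = 190.
Solving gives a = −0.235437, b = −0.918216.
Then c = -28 − a·707 − b·1072 = 1122.78.
At (848, 869): z = −199.7 − 797.9 + 1122.78 = 125.2 m.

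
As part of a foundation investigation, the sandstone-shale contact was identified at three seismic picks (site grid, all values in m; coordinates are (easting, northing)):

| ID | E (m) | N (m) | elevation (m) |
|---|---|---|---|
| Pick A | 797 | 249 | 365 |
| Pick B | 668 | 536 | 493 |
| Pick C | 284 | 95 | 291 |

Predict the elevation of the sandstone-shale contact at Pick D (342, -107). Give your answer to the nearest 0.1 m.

Let the plane be z = a·E + b·N + c.
Pick B−Pick A: −129a + 287b = 128;  Pick C−Pick A: −513a − 154b = −74.
Solving gives a = 0.00913, b = 0.45010.
Then c = 365 − a·797 − b·249 = 245.65.
At (342, -107): z = 3.1 − 48.2 + 245.65 = 200.6 m.

200.6 m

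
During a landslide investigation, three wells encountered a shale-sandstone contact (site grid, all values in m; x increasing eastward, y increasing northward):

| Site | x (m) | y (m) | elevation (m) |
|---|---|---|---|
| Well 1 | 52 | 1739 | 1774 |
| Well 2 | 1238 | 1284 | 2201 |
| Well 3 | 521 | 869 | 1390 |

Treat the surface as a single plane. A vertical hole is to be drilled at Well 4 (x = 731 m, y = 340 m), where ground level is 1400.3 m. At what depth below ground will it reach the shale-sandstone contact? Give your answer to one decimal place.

294.0 m

Let the plane be z = a·x + b·y + c.
Well 2−Well 1: 1186a − 455b = 427;  Well 3−Well 1: 469a − 870b = −384.
Solving gives a = 0.667392, b = 0.801157.
Then c = 1774 − a·52 − b·1739 = 346.08.
At (731, 340): z_contact = 487.86 + 272.39 + 346.08 = 1106.34 m.
Depth below ground = 1400.3 − 1106.34 = 294.0 m.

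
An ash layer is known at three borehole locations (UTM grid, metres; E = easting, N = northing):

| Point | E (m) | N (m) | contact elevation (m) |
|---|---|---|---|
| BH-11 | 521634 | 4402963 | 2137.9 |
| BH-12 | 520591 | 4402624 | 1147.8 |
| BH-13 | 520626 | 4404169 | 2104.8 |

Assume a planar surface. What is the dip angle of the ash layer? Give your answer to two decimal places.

43.97°

Two edge vectors: BH-11→BH-12 = (-1043, -339, -990.1), BH-11→BH-13 = (-1008, 1206, -33.1).
Normal n = (BH-11→BH-12) × (BH-11→BH-13) = (1205281.5, 963497.5, -1599570).
So ∂z/∂E = −n_x/n_z = 0.75350 and ∂z/∂N = −n_y/n_z = 0.60235.
Gradient magnitude |∇z| = √(a² + b²) = √(0.56777 + 0.36282) = 0.96467.
True dip = arctan(0.96467) = 43.97°, dipping toward SW (azimuth ≈ 231°).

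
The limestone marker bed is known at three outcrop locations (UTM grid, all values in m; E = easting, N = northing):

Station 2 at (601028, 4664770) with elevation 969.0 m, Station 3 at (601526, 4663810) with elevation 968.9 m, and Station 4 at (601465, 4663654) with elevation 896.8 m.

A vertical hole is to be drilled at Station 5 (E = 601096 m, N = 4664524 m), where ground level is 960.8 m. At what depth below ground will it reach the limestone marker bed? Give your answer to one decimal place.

22.1 m

Let the plane be z = a·E + b·N + c.
Station 3−Station 2: 498a − 960b = −0.1;  Station 4−Station 2: 437a − 1116b = −72.2.
Solving gives a = 0.507900299, b = 0.263577447.
Then c = 969 − a·601028 − b·4664770 = −1533821.47.
At (601096, 4664524): z_contact = 305296.84 + 1229463.33 − 1533821.47 = 938.70 m.
Depth below ground = 960.8 − 938.70 = 22.1 m.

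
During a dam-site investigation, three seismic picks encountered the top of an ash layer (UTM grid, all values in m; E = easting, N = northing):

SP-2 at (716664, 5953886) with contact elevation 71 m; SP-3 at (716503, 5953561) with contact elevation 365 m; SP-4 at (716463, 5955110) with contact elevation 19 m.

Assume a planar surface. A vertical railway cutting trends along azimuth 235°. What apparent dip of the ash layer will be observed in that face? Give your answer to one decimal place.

Two edge vectors: SP-2→SP-3 = (-161, -325, 294), SP-2→SP-4 = (-201, 1224, -52).
Normal n = (SP-2→SP-3) × (SP-2→SP-4) = (-342956, -67466, -262389).
So ∂z/∂E = −n_x/n_z = −1.30705 and ∂z/∂N = −n_y/n_z = −0.25712.
Unit vector along 235° is (sin 235°, cos 235°) = (-0.8192, -0.5736).
Slope in that direction = a·(-0.8192) + b·(-0.5736) = 1.21815.
Apparent dip = arctan|1.21815| = 50.6° (true dip is 53.1°, so apparent ≤ true as expected).

50.6°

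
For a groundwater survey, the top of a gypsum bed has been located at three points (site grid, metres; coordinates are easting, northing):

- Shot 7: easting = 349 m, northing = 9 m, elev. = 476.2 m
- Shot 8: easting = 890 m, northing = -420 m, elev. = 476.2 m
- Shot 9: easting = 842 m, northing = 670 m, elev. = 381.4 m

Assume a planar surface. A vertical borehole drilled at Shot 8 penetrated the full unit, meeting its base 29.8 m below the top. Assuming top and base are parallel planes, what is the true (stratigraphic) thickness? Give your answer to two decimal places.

29.60 m

Let the plane be z = a·easting + b·northing + c.
Shot 8−Shot 7: 541a − 429b = 0;  Shot 9−Shot 7: 493a + 661b = −94.8.
Solving gives a = −0.07146, b = −0.09012.
|∇z| = √(a²+b²) = 0.11501, so dip δ = arctan(0.11501) = 6.56°.
True thickness = vertical thickness × cos δ = 29.8 × cos 6.56° = 29.60 m.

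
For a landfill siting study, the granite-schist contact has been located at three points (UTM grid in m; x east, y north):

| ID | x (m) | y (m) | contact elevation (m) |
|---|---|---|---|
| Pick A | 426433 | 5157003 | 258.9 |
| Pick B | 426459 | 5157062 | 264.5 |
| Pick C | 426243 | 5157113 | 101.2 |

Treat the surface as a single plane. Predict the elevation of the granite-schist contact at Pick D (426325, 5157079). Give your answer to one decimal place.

Two edge vectors: Pick A→Pick B = (26, 59, 5.6), Pick A→Pick C = (-190, 110, -157.7).
Normal n = (Pick A→Pick B) × (Pick A→Pick C) = (-9920.3, 3036.2, 14070).
So ∂z/∂x = −n_x/n_z = 0.705067520 and ∂z/∂y = −n_y/n_z = −0.215792466.
Intercept c from Pick A: 258.9 − 300664.06 + 1112842.40 = 812437.24.
At (426325, 5157079): z = 300587.9 − 1112858.8 + 812437.24 = 166.4 m.

166.4 m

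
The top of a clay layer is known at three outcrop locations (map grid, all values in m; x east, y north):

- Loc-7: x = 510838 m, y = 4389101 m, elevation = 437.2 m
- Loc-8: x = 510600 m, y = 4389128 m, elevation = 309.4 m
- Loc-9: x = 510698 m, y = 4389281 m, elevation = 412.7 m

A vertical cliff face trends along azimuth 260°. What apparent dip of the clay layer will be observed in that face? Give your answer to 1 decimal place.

31.7°

Two edge vectors: Loc-7→Loc-8 = (-238, 27, -127.8), Loc-7→Loc-9 = (-140, 180, -24.5).
Normal n = (Loc-7→Loc-8) × (Loc-7→Loc-9) = (22342.5, 12061, -39060).
So ∂z/∂x = −n_x/n_z = 0.57200 and ∂z/∂y = −n_y/n_z = 0.30878.
Unit vector along 260° is (sin 260°, cos 260°) = (-0.9848, -0.1736).
Slope in that direction = a·(-0.9848) + b·(-0.1736) = −0.61693.
Apparent dip = arctan|0.61693| = 31.7° (true dip is 33.0°, so apparent ≤ true as expected).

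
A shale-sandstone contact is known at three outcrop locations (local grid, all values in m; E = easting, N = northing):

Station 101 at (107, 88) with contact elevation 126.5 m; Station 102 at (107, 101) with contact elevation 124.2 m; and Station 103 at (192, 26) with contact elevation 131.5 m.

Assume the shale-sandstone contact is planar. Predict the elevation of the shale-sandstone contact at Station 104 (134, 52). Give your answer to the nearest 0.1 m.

131.0 m

Let the plane be z = a·E + b·N + c.
Station 102−Station 101: 0a + 13b = −2.3;  Station 103−Station 101: 85a − 62b = 5.
Solving gives a = −0.07023, b = −0.17692.
Then c = 126.5 − a·107 − b·88 = 149.58.
At (134, 52): z = −9.4 − 9.2 + 149.58 = 131.0 m.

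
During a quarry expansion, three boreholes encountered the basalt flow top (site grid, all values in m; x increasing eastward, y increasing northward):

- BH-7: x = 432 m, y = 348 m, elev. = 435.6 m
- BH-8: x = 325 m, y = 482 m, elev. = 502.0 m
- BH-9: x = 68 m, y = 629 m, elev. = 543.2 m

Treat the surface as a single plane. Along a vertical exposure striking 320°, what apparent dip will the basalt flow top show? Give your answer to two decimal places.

Let the plane be z = a·x + b·y + c.
BH-8−BH-7: −107a + 134b = 66.4;  BH-9−BH-7: −364a + 281b = 107.6.
Solving gives a = 0.22663, b = 0.67649.
Unit vector along 320° is (sin 320°, cos 320°) = (-0.6428, 0.7660).
Slope in that direction = a·(-0.6428) + b·(0.7660) = 0.37255.
Apparent dip = arctan|0.37255| = 20.43° (true dip is 35.5°, so apparent ≤ true as expected).

20.43°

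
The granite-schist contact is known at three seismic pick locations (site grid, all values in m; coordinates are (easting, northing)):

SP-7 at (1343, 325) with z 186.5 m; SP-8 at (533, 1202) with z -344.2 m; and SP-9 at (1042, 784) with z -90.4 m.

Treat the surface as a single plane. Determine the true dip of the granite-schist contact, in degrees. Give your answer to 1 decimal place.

Let the plane be z = a·E + b·N + c.
SP-8−SP-7: −810a + 877b = −530.7;  SP-9−SP-7: −301a + 459b = −276.9.
Solving gives a = 0.00696, b = −0.59871.
Gradient magnitude |∇z| = √(a² + b²) = √(0.00005 + 0.35845) = 0.59875.
True dip = arctan(0.59875) = 30.9°, dipping toward N (azimuth ≈ 359°).

30.9°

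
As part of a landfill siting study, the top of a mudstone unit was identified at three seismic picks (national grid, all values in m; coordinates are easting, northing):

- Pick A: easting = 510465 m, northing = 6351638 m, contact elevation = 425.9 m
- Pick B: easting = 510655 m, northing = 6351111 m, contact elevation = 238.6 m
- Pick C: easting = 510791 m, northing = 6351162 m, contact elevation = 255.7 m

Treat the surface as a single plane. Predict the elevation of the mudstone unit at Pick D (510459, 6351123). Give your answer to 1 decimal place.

244.1 m

Let the plane be z = a·easting + b·northing + c.
Pick B−Pick A: 190a − 527b = −187.3;  Pick C−Pick A: 326a − 476b = −170.2.
Solving gives a = −0.006644379, b = 0.353012463.
Then c = 425.9 − a·510465 − b·6351638 = −2238389.75.
At (510459, 6351123): z = −3391.7 + 2242025.6 − 2238389.75 = 244.1 m.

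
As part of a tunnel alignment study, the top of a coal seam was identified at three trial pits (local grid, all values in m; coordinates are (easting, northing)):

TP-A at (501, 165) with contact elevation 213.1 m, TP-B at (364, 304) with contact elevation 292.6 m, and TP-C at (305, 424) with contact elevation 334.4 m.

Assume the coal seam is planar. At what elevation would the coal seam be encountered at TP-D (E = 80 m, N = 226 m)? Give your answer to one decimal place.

411.4 m

Two edge vectors: TP-A→TP-B = (-137, 139, 79.5), TP-A→TP-C = (-196, 259, 121.3).
Normal n = (TP-A→TP-B) × (TP-A→TP-C) = (-3729.8, 1036.1, -8239).
So ∂z/∂E = −n_x/n_z = −0.45270 and ∂z/∂N = −n_y/n_z = 0.12576.
Intercept c from TP-A: 213.1 + 226.80 − 20.75 = 419.15.
At (80, 226): z = −36.2 + 28.4 + 419.15 = 411.4 m.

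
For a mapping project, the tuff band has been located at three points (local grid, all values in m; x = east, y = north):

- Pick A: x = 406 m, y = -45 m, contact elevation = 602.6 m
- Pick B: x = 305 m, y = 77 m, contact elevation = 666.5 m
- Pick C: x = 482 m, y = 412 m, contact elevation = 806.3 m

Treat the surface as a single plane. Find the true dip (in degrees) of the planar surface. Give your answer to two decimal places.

Let the plane be z = a·x + b·y + c.
Pick B−Pick A: −101a + 122b = 63.9;  Pick C−Pick A: 76a + 457b = 203.7.
Solving gives a = −0.07850, b = 0.45879.
Gradient magnitude |∇z| = √(a² + b²) = √(0.00616 + 0.21049) = 0.46545.
True dip = arctan(0.46545) = 24.96°, dipping toward S (azimuth ≈ 170°).

24.96°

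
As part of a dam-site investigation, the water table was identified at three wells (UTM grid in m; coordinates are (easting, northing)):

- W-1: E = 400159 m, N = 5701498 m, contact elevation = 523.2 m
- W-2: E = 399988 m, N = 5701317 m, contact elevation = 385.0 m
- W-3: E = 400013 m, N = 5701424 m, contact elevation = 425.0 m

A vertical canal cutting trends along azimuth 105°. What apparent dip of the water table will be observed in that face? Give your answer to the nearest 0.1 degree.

Two edge vectors: W-1→W-2 = (-171, -181, -138.2), W-1→W-3 = (-146, -74, -98.2).
Normal n = (W-1→W-2) × (W-1→W-3) = (7547.4, 3385, -13772).
So ∂z/∂E = −n_x/n_z = 0.54802 and ∂z/∂N = −n_y/n_z = 0.24579.
Unit vector along 105° is (sin 105°, cos 105°) = (0.9659, -0.2588).
Slope in that direction = a·(0.9659) + b·(-0.2588) = 0.46574.
Apparent dip = arctan|0.46574| = 25.0° (true dip is 31.0°, so apparent ≤ true as expected).

25.0°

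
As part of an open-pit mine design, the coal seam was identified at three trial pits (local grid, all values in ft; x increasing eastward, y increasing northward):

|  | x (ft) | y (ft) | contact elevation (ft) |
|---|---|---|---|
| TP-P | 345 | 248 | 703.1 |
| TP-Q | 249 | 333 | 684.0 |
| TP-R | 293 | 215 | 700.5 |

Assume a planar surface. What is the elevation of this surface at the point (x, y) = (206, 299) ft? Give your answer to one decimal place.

682.5 ft

Let the plane be z = a·x + b·y + c.
TP-Q−TP-P: −96a + 85b = −19.1;  TP-R−TP-P: −52a − 33b = −2.6.
Solving gives a = 0.11219, b = −0.09800.
Then c = 703.1 − a·345 − b·248 = 688.70.
At (206, 299): z = 23.1 − 29.3 + 688.70 = 682.5 ft.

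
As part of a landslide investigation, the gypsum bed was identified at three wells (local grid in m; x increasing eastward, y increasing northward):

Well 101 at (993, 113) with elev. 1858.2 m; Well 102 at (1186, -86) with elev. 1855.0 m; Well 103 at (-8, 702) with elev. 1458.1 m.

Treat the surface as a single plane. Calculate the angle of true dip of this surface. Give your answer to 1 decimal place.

Two edge vectors: Well 101→Well 102 = (193, -199, -3.2), Well 101→Well 103 = (-1001, 589, -400.1).
Normal n = (Well 101→Well 102) × (Well 101→Well 103) = (81504.7, 80422.5, -85522).
So ∂z/∂x = −n_x/n_z = 0.95303 and ∂z/∂y = −n_y/n_z = 0.94037.
Gradient magnitude |∇z| = √(a² + b²) = √(0.90826 + 0.88430) = 1.33886.
True dip = arctan(1.33886) = 53.2°, dipping toward SW (azimuth ≈ 225°).

53.2°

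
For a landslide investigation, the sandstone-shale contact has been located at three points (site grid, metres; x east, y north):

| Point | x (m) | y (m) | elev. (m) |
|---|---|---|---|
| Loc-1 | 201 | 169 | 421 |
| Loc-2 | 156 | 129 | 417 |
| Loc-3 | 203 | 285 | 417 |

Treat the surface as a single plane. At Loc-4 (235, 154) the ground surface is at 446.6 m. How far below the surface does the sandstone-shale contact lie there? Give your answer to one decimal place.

20.9 m

Two edge vectors: Loc-1→Loc-2 = (-45, -40, -4), Loc-1→Loc-3 = (2, 116, -4).
Normal n = (Loc-1→Loc-2) × (Loc-1→Loc-3) = (624, -188, -5140).
So ∂z/∂x = −n_x/n_z = 0.12140 and ∂z/∂y = −n_y/n_z = −0.03658.
Intercept c from Loc-1: 421 − 24.40 + 6.18 = 402.78.
At (235, 154): z_contact = 28.53 − 5.63 + 402.78 = 425.68 m.
Depth below ground = 446.6 − 425.68 = 20.9 m.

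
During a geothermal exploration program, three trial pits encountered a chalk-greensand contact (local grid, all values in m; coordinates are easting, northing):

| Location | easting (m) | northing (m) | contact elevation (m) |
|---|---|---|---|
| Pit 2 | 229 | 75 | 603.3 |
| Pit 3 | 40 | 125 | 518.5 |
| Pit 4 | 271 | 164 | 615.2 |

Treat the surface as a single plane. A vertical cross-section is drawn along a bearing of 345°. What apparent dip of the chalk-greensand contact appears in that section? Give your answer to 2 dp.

10.11°

Two edge vectors: Pit 2→Pit 3 = (-189, 50, -84.8), Pit 2→Pit 4 = (42, 89, 11.9).
Normal n = (Pit 2→Pit 3) × (Pit 2→Pit 4) = (8142.2, -1312.5, -18921).
So ∂z/∂easting = −n_x/n_z = 0.43033 and ∂z/∂northing = −n_y/n_z = −0.06937.
Unit vector along 345° is (sin 345°, cos 345°) = (-0.2588, 0.9659).
Slope in that direction = a·(-0.2588) + b·(0.9659) = −0.17838.
Apparent dip = arctan|0.17838| = 10.11° (true dip is 23.6°, so apparent ≤ true as expected).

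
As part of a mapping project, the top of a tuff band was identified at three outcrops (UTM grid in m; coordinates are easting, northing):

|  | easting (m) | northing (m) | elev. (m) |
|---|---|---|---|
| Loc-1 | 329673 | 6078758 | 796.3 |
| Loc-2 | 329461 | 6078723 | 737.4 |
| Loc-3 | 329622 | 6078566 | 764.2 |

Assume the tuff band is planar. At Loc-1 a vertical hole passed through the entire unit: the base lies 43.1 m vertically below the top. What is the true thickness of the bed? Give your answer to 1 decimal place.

41.5 m

Let the plane be z = a·easting + b·northing + c.
Loc-2−Loc-1: −212a − 35b = −58.9;  Loc-3−Loc-1: −51a − 192b = −32.1.
Solving gives a = 0.26171, b = 0.09767.
|∇z| = √(a²+b²) = 0.27934, so dip δ = arctan(0.27934) = 15.61°.
True thickness = vertical thickness × cos δ = 43.1 × cos 15.61° = 41.5 m.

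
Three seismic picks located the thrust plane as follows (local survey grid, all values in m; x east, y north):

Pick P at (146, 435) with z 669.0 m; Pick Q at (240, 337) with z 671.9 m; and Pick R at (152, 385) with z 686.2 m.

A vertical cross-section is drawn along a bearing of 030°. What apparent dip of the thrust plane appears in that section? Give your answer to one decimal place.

Let the plane be z = a·x + b·y + c.
Pick Q−Pick P: 94a − 98b = 2.9;  Pick R−Pick P: 6a − 50b = 17.2.
Solving gives a = −0.37466, b = −0.38896.
Unit vector along 030° is (sin 30°, cos 30°) = (0.5000, 0.8660).
Slope in that direction = a·(0.5000) + b·(0.8660) = −0.52418.
Apparent dip = arctan|0.52418| = 27.7° (true dip is 28.4°, so apparent ≤ true as expected).

27.7°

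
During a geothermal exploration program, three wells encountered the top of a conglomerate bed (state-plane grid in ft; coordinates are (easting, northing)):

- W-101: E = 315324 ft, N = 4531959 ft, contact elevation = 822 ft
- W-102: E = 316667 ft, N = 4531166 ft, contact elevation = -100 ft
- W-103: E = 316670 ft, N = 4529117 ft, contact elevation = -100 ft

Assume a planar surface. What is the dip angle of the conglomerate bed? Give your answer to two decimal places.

Two edge vectors: W-101→W-102 = (1343, -793, -922), W-101→W-103 = (1346, -2842, -922).
Normal n = (W-101→W-102) × (W-101→W-103) = (-1889178, -2766, -2749428).
So ∂z/∂E = −n_x/n_z = −0.68712 and ∂z/∂N = −n_y/n_z = −0.00101.
Gradient magnitude |∇z| = √(a² + b²) = √(0.47213 + 0.00000) = 0.68712.
True dip = arctan(0.68712) = 34.49°, dipping toward E (azimuth ≈ 090°).

34.49°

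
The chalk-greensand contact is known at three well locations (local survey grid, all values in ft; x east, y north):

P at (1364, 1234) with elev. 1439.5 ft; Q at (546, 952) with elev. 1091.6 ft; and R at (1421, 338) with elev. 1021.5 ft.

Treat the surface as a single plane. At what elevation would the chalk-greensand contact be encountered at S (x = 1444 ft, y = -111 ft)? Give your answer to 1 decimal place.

Two edge vectors: P→Q = (-818, -282, -347.9), P→R = (57, -896, -418).
Normal n = (P→Q) × (P→R) = (-193842.4, -361754.3, 749002).
So ∂z/∂x = −n_x/n_z = 0.258801 and ∂z/∂y = −n_y/n_z = 0.482982.
Intercept c from P: 1439.5 − 353.00 − 596.00 = 490.50.
At (1444, -111): z = 373.7 − 53.6 + 490.50 = 810.6 ft.

810.6 ft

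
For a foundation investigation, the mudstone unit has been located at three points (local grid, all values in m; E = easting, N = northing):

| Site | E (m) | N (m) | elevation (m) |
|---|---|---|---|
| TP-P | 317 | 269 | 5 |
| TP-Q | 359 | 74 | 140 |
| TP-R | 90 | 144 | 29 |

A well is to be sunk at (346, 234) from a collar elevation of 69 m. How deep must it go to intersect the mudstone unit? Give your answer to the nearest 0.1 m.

34.5 m

Let the plane be z = a·E + b·N + c.
TP-Q−TP-P: 42a − 195b = 135;  TP-R−TP-P: −227a − 125b = 24.
Solving gives a = 0.24629, b = −0.63926.
Then c = 5 − a·317 − b·269 = 98.89.
At (346, 234): z_contact = 85.22 − 149.59 + 98.89 = 34.52 m.
Depth below ground = 69 − 34.52 = 34.5 m.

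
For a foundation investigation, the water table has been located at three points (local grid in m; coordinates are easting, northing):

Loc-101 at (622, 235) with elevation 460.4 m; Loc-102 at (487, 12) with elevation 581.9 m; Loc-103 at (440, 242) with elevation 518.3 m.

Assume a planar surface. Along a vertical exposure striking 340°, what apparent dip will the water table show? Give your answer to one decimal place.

11.9°

Let the plane be z = a·easting + b·northing + c.
Loc-102−Loc-101: −135a − 223b = 121.5;  Loc-103−Loc-101: −182a + 7b = 57.9.
Solving gives a = −0.33137, b = −0.34424.
Unit vector along 340° is (sin 340°, cos 340°) = (-0.3420, 0.9397).
Slope in that direction = a·(-0.3420) + b·(0.9397) = −0.21014.
Apparent dip = arctan|0.21014| = 11.9° (true dip is 25.5°, so apparent ≤ true as expected).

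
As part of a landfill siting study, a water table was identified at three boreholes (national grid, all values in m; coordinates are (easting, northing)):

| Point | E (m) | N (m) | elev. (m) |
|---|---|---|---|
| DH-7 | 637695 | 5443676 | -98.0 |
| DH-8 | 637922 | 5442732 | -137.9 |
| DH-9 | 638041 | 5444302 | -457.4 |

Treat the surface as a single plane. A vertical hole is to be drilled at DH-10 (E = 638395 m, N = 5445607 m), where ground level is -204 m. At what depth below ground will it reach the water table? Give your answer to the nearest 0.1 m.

Let the plane be z = a·E + b·N + c.
DH-8−DH-7: 227a − 944b = −39.9;  DH-9−DH-7: 346a + 626b = −359.4.
Solving gives a = −0.777108588, b = −0.144601324.
Then c = -98 − a·637695 − b·5443676 = 1282623.02.
At (638395, 5445607): z_contact = −496102.24 − 787441.98 + 1282623.02 = -921.20 m.
Depth below ground = -204 − (-921.20) = 717.2 m.

717.2 m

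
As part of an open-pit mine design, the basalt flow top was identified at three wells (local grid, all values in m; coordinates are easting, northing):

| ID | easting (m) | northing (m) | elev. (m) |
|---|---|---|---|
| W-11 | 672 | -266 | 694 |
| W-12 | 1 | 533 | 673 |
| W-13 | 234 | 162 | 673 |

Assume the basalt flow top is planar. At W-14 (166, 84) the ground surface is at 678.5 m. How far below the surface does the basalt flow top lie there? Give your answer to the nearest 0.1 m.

20.0 m

Let the plane be z = a·easting + b·northing + c.
W-12−W-11: −671a + 799b = −21;  W-13−W-11: −438a + 428b = −21.
Solving gives a = 0.12411, b = 0.07795.
Then c = 694 − a·672 − b·-266 = 631.33.
At (166, 84): z_contact = 20.60 + 6.55 + 631.33 = 658.48 m.
Depth below ground = 678.5 − 658.48 = 20.0 m.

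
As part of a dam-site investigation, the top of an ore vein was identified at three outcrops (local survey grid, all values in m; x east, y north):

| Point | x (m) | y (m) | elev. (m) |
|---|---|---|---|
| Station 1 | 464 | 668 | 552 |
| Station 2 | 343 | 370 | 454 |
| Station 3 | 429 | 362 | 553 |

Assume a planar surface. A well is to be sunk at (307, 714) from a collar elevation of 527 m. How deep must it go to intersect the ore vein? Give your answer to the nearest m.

160 m

Two edge vectors: Station 1→Station 2 = (-121, -298, -98), Station 1→Station 3 = (-35, -306, 1).
Normal n = (Station 1→Station 2) × (Station 1→Station 3) = (-30286, 3551, 26596).
So ∂z/∂x = −n_x/n_z = 1.13874 and ∂z/∂y = −n_y/n_z = −0.13352.
Intercept c from Station 1: 552 − 528.38 + 89.19 = 112.81.
At (307, 714): z_contact = 349.6 − 95.3 + 112.81 = 367.1 m.
Depth below ground = 527 − 367.1 = 160 m.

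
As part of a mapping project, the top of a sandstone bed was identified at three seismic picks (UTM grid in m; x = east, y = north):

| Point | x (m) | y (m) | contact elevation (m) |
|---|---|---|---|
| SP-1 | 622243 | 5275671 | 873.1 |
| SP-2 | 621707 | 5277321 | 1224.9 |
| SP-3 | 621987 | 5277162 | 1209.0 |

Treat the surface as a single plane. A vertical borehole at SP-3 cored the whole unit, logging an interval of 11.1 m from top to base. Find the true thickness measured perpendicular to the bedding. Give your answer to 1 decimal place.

10.8 m

Two edge vectors: SP-1→SP-2 = (-536, 1650, 351.8), SP-1→SP-3 = (-256, 1491, 335.9).
Normal n = (SP-1→SP-2) × (SP-1→SP-3) = (29701.2, 89981.6, -376776).
So ∂z/∂x = −n_x/n_z = 0.07883 and ∂z/∂y = −n_y/n_z = 0.23882.
|∇z| = √(a²+b²) = 0.25149, so dip δ = arctan(0.25149) = 14.12°.
True thickness = vertical thickness × cos δ = 11.1 × cos 14.12° = 10.8 m.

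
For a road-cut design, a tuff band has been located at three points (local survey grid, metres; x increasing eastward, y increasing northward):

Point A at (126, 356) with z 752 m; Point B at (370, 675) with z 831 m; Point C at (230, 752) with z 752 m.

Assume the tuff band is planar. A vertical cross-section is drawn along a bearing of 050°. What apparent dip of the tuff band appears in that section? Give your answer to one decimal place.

Let the plane be z = a·x + b·y + c.
Point B−Point A: 244a + 319b = 79;  Point C−Point A: 104a + 396b = 0.
Solving gives a = 0.49307, b = −0.12949.
Unit vector along 050° is (sin 50°, cos 50°) = (0.7660, 0.6428).
Slope in that direction = a·(0.7660) + b·(0.6428) = 0.29447.
Apparent dip = arctan|0.29447| = 16.4° (true dip is 27.0°, so apparent ≤ true as expected).

16.4°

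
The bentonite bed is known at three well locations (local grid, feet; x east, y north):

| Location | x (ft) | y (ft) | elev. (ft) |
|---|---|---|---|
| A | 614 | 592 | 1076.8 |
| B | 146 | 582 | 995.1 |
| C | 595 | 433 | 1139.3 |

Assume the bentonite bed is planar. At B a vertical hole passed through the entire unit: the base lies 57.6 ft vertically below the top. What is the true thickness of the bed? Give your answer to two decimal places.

Let the plane be z = a·x + b·y + c.
B−A: −468a − 10b = −81.7;  C−A: −19a − 159b = 62.5.
Solving gives a = 0.18344, b = −0.41500.
|∇z| = √(a²+b²) = 0.45374, so dip δ = arctan(0.45374) = 24.41°.
True thickness = vertical thickness × cos δ = 57.6 × cos 24.41° = 52.45 ft.

52.45 ft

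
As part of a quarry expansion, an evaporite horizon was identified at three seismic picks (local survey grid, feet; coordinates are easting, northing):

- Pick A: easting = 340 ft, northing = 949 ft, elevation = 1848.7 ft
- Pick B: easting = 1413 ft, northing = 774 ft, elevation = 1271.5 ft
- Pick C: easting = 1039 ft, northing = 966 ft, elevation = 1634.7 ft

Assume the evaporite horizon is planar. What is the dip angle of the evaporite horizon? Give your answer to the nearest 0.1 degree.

Let the plane be z = a·easting + b·northing + c.
Pick B−Pick A: 1073a − 175b = −577.2;  Pick C−Pick A: 699a + 17b = −214.
Solving gives a = −0.33623, b = 1.23672.
Gradient magnitude |∇z| = √(a² + b²) = √(0.11305 + 1.52948) = 1.28161.
True dip = arctan(1.28161) = 52.0°, dipping toward SSE (azimuth ≈ 165°).

52.0°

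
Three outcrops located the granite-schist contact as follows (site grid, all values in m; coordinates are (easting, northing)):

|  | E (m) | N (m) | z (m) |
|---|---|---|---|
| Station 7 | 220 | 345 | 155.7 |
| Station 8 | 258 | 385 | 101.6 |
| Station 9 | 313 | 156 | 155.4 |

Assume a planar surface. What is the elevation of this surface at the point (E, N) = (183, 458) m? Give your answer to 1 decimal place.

138.4 m

Let the plane be z = a·E + b·N + c.
Station 8−Station 7: 38a + 40b = −54.1;  Station 9−Station 7: 93a − 189b = −0.3.
Solving gives a = −0.93899, b = −0.46046.
Then c = 155.7 − a·220 − b·345 = 521.14.
At (183, 458): z = −171.8 − 210.9 + 521.14 = 138.4 m.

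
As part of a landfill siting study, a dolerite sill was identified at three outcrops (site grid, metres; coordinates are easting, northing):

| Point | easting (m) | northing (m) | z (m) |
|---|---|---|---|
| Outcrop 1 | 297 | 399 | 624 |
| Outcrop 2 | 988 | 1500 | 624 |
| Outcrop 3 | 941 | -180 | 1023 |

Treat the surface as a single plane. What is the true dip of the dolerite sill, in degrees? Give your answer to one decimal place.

Two edge vectors: Outcrop 1→Outcrop 2 = (691, 1101, 0), Outcrop 1→Outcrop 3 = (644, -579, 399).
Normal n = (Outcrop 1→Outcrop 2) × (Outcrop 1→Outcrop 3) = (439299, -275709, -1109133).
So ∂z/∂easting = −n_x/n_z = 0.39607 and ∂z/∂northing = −n_y/n_z = −0.24858.
Gradient magnitude |∇z| = √(a² + b²) = √(0.15687 + 0.06179) = 0.46762.
True dip = arctan(0.46762) = 25.1°, dipping toward WNW (azimuth ≈ 302°).

25.1°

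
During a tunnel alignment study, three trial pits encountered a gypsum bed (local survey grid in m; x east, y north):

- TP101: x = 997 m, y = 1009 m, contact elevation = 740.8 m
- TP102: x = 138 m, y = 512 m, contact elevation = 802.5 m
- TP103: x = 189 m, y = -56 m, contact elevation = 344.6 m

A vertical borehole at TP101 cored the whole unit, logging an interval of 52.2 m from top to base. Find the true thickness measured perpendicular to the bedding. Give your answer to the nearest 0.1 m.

38.5 m

Let the plane be z = a·x + b·y + c.
TP102−TP101: −859a − 497b = 61.7;  TP103−TP101: −808a − 1065b = −396.2.
Solving gives a = −0.51168, b = 0.76022.
|∇z| = √(a²+b²) = 0.91638, so dip δ = arctan(0.91638) = 42.50°.
True thickness = vertical thickness × cos δ = 52.2 × cos 42.50° = 38.5 m.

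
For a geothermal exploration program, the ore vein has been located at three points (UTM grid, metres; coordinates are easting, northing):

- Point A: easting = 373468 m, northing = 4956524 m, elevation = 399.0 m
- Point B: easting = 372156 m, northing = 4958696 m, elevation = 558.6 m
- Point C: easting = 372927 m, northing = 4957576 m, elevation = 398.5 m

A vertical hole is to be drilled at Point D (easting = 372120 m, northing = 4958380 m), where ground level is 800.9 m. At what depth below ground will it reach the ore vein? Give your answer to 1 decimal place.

78.7 m

Two edge vectors: Point A→Point B = (-1312, 2172, 159.6), Point A→Point C = (-541, 1052, -0.5).
Normal n = (Point A→Point B) × (Point A→Point C) = (-168985.2, -86999.6, -205172).
So ∂z/∂easting = −n_x/n_z = −0.823627006 and ∂z/∂northing = −n_y/n_z = −0.424032519.
Intercept c from Point A: 399 + 307598.33 + 2101727.36 = 2409724.69.
At (372120, 4958380): z_contact = −306488.08 − 2102514.36 + 2409724.69 = 722.24 m.
Depth below ground = 800.9 − 722.24 = 78.7 m.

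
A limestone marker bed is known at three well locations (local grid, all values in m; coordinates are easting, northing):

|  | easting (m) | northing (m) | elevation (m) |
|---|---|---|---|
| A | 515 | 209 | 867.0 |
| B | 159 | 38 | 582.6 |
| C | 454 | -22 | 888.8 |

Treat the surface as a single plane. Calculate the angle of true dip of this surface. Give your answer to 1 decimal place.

Two edge vectors: A→B = (-356, -171, -284.4), A→C = (-61, -231, 21.8).
Normal n = (A→B) × (A→C) = (-69424.2, 25109.2, 71805).
So ∂z/∂easting = −n_x/n_z = 0.96684 and ∂z/∂northing = −n_y/n_z = −0.34969.
Gradient magnitude |∇z| = √(a² + b²) = √(0.93479 + 0.12228) = 1.02814.
True dip = arctan(1.02814) = 45.8°, dipping toward WNW (azimuth ≈ 290°).

45.8°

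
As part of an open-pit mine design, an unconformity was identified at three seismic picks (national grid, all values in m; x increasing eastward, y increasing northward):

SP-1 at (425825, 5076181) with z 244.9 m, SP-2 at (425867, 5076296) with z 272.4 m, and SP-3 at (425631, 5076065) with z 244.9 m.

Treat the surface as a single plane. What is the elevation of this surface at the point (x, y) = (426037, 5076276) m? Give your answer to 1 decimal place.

Let the plane be z = a·x + b·y + c.
SP-2−SP-1: 42a + 115b = 27.5;  SP-3−SP-1: −194a − 116b = 0.
Solving gives a = −0.182933823, b = 0.305941048.
Then c = 244.9 − a·425825 − b·5076181 = −1474869.44.
At (426037, 5076276): z = −77936.6 + 1553041.2 − 1474869.44 = 235.2 m.

235.2 m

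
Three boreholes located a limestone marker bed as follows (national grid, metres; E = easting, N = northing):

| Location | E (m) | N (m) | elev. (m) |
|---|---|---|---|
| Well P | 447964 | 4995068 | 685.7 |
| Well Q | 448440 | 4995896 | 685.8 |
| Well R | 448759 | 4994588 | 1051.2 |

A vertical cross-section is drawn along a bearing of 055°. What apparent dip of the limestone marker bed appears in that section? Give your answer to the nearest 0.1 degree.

9.5°

Let the plane be z = a·E + b·N + c.
Well Q−Well P: 476a + 828b = 0.1;  Well R−Well P: 795a − 480b = 365.5.
Solving gives a = 0.34134, b = −0.19611.
Unit vector along 055° is (sin 55°, cos 55°) = (0.8192, 0.5736).
Slope in that direction = a·(0.8192) + b·(0.5736) = 0.16713.
Apparent dip = arctan|0.16713| = 9.5° (true dip is 21.5°, so apparent ≤ true as expected).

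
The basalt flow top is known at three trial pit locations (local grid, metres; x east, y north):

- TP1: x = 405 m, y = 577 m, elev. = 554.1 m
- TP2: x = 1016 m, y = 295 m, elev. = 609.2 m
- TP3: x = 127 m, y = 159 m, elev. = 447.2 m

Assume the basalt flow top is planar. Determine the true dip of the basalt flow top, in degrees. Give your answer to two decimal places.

12.33°

Let the plane be z = a·x + b·y + c.
TP2−TP1: 611a − 282b = 55.1;  TP3−TP1: −278a − 418b = −106.9.
Solving gives a = 0.15931, b = 0.14979.
Gradient magnitude |∇z| = √(a² + b²) = √(0.02538 + 0.02244) = 0.21867.
True dip = arctan(0.21867) = 12.33°, dipping toward SW (azimuth ≈ 227°).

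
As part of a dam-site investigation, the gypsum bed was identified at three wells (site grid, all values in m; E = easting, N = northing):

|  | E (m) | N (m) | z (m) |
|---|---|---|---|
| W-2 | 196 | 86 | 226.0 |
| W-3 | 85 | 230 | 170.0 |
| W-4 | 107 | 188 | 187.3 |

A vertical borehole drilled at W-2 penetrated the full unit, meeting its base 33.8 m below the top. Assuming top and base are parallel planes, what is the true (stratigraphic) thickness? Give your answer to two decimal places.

Two edge vectors: W-2→W-3 = (-111, 144, -56), W-2→W-4 = (-89, 102, -38.7).
Normal n = (W-2→W-3) × (W-2→W-4) = (139.2, 688.3, 1494).
So ∂z/∂E = −n_x/n_z = −0.09317 and ∂z/∂N = −n_y/n_z = −0.46071.
|∇z| = √(a²+b²) = 0.47004, so dip δ = arctan(0.47004) = 25.18°.
True thickness = vertical thickness × cos δ = 33.8 × cos 25.18° = 30.59 m.

30.59 m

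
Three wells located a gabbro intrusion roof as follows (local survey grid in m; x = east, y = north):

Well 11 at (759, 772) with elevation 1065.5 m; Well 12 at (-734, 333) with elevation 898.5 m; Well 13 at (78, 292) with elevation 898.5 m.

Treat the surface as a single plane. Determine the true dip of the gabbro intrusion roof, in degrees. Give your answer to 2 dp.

Let the plane be z = a·x + b·y + c.
Well 12−Well 11: −1493a − 439b = −167;  Well 13−Well 11: −681a − 480b = −167.
Solving gives a = 0.01639, b = 0.32466.
Gradient magnitude |∇z| = √(a² + b²) = √(0.00027 + 0.10540) = 0.32507.
True dip = arctan(0.32507) = 18.01°, dipping toward S (azimuth ≈ 183°).

18.01°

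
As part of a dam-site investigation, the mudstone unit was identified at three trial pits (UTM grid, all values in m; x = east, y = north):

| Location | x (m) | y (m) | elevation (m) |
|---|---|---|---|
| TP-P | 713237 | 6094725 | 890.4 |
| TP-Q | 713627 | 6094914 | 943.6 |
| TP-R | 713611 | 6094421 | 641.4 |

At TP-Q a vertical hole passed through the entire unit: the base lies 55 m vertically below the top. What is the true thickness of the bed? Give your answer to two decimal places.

Let the plane be z = a·x + b·y + c.
TP-Q−TP-P: 390a + 189b = 53.2;  TP-R−TP-P: 374a − 304b = −249.
Solving gives a = −0.16322, b = 0.61828.
|∇z| = √(a²+b²) = 0.63946, so dip δ = arctan(0.63946) = 32.60°.
True thickness = vertical thickness × cos δ = 55 × cos 32.60° = 46.34 m.

46.34 m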